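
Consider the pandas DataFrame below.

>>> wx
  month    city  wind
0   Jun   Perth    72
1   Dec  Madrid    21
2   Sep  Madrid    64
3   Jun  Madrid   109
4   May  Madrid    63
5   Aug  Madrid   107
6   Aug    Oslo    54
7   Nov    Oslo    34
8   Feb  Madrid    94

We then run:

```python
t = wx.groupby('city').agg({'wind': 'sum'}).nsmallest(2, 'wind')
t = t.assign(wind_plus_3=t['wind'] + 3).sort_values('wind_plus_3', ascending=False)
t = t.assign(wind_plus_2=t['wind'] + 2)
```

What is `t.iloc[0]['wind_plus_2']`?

90

group by city, sum of wind:
        wind
city        
Madrid   458
Oslo      88
Perth     72
take 2 rows with smallest wind:
       wind
city       
Perth    72
Oslo     88
add column wind_plus_3 = t['wind'] + 3:
       wind  wind_plus_3
city                    
Perth    72           75
Oslo     88           91
sort by wind_plus_3 descending:
       wind  wind_plus_3
city                    
Oslo     88           91
Perth    72           75
add column wind_plus_2 = t['wind'] + 2:
       wind  wind_plus_3  wind_plus_2
city                                 
Oslo     88           91           90
Perth    72           75           74
Taking the value at position 0, column 'wind_plus_2' gives 90.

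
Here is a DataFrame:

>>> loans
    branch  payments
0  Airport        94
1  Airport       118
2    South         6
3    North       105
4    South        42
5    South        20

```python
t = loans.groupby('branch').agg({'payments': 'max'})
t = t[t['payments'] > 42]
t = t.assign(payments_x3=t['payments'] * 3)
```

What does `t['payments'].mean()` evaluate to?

group by branch, max of payments:
         payments
branch           
Airport       118
North         105
South          42
filter rows where payments > 42:
         payments
branch           
Airport       118
North         105
add column payments_x3 = t['payments'] * 3:
         payments  payments_x3
branch                        
Airport       118          354
North         105          315
Hence 111.5.

111.5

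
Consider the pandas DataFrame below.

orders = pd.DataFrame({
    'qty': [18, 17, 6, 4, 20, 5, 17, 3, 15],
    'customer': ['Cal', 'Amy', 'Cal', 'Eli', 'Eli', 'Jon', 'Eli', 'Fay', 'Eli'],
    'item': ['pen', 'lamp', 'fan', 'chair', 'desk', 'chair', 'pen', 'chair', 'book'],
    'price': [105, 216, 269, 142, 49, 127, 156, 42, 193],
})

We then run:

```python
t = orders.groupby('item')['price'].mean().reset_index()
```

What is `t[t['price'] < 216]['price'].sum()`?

476.166666667

group by item, mean of price:
item
book     193.000000
chair    103.666667
desk      49.000000
fan      269.000000
lamp     216.000000
pen      130.500000
Name: price, dtype: float64
reset_index():
    item       price
0   book  193.000000
1  chair  103.666667
2   desk   49.000000
3    fan  269.000000
4   lamp  216.000000
5    pen  130.500000
filter rows where price < 216:
    item       price
0   book  193.000000
1  chair  103.666667
2   desk   49.000000
5    pen  130.500000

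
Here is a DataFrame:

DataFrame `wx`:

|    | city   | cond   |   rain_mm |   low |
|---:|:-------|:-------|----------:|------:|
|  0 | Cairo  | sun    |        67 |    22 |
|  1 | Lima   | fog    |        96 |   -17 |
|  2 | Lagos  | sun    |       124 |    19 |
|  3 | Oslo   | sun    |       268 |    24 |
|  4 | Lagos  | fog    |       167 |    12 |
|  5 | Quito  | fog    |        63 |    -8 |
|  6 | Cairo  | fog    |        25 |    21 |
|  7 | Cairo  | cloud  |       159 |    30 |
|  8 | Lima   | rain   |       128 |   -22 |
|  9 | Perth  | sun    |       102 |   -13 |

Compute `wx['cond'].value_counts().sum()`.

value_counts of cond:
cond
sun      4
fog      4
cloud    1
rain     1
Name: count, dtype: int64
The sum of the resulting series is 10.

10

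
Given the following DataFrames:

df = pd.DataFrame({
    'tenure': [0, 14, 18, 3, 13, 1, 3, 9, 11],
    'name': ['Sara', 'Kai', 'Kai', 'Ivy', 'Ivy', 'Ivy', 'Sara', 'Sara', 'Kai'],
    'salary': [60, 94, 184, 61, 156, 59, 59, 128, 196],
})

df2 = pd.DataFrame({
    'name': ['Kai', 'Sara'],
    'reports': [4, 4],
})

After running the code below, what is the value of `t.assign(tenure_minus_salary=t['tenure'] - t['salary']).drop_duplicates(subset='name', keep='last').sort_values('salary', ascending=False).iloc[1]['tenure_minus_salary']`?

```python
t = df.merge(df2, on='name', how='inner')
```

merge on 'name' (how='inner') → 6 rows:
   tenure  name  salary  reports
0       0  Sara      60        4
1      14   Kai      94        4
2      18   Kai     184        4
3       3  Sara      59        4
4       9  Sara     128        4
5      11   Kai     196        4
add column tenure_minus_salary = t['tenure'] - t['salary']:
   tenure  name  salary  reports  tenure_minus_salary
0       0  Sara      60        4                  -60
1      14   Kai      94        4                  -80
2      18   Kai     184        4                 -166
3       3  Sara      59        4                  -56
4       9  Sara     128        4                 -119
5      11   Kai     196        4                 -185
drop duplicate name (keep=last):
   tenure  name  salary  reports  tenure_minus_salary
4       9  Sara     128        4                 -119
5      11   Kai     196        4                 -185
sort by salary descending:
   tenure  name  salary  reports  tenure_minus_salary
5      11   Kai     196        4                 -185
4       9  Sara     128        4                 -119
value at position 1, column 'tenure_minus_salary' → -119

-119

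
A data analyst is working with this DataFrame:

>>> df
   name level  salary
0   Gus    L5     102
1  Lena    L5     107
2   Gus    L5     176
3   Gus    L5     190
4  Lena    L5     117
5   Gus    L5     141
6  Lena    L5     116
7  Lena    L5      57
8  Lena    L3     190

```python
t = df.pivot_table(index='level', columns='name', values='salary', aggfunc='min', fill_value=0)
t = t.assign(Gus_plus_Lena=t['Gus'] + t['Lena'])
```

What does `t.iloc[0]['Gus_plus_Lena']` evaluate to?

190

pivot: rows=level, cols=name, min(salary):
name   Gus  Lena
level           
L3       0   190
L5     102    57
add column Gus_plus_Lena = t['Gus'] + t['Lena']:
name   Gus  Lena  Gus_plus_Lena
level                          
L3       0   190            190
L5     102    57            159
Reading off the value at position 0, column 'Gus_plus_Lena', we get 190.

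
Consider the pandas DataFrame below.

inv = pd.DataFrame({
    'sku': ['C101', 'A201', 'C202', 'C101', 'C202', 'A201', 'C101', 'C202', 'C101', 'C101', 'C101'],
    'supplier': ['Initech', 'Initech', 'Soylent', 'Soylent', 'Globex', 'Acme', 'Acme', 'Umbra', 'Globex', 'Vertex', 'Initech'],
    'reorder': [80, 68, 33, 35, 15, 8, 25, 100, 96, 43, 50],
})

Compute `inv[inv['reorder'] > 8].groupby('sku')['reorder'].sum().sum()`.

545

filter rows where reorder > 8:
     sku supplier  reorder
0   C101  Initech       80
1   A201  Initech       68
2   C202  Soylent       33
3   C101  Soylent       35
4   C202   Globex       15
6   C101     Acme       25
7   C202    Umbra      100
8   C101   Globex       96
9   C101   Vertex       43
10  C101  Initech       50
group by sku, sum of reorder:
sku
A201     68
C101    329
C202    148
Name: reorder, dtype: int64
Taking the sum of the resulting series gives 545.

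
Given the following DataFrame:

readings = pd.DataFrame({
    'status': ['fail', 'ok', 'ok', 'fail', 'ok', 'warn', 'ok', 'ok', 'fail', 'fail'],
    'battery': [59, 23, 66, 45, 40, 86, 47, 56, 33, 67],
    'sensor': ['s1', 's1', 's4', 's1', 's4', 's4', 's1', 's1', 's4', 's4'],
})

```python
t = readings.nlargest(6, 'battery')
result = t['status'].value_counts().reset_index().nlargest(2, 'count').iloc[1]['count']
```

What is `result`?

2

take 6 rows with largest battery:
  status  battery sensor
5   warn       86     s4
9   fail       67     s4
2     ok       66     s4
0   fail       59     s1
7     ok       56     s1
6     ok       47     s1
value_counts of status:
status
ok      3
fail    2
warn    1
Name: count, dtype: int64
reset_index():
  status  count
0     ok      3
1   fail      2
2   warn      1
take 2 rows with largest count:
  status  count
0     ok      3
1   fail      2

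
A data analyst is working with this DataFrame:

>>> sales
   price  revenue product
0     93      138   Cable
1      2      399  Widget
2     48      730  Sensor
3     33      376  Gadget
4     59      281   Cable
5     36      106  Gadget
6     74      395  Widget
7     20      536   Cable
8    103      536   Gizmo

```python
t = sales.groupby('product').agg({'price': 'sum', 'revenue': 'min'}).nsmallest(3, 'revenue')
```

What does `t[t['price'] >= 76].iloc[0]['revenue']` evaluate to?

138

group by product: sum(price), min(revenue):
         price  revenue
product                
Cable      172      138
Gadget      69      106
Gizmo      103      536
Sensor      48      730
Widget      76      395
take 3 rows with smallest revenue:
         price  revenue
product                
Gadget      69      106
Cable      172      138
Widget      76      395
filter rows where price >= 76:
         price  revenue
product                
Cable      172      138
Widget      76      395
Taking the value at position 0, column 'revenue' gives 138.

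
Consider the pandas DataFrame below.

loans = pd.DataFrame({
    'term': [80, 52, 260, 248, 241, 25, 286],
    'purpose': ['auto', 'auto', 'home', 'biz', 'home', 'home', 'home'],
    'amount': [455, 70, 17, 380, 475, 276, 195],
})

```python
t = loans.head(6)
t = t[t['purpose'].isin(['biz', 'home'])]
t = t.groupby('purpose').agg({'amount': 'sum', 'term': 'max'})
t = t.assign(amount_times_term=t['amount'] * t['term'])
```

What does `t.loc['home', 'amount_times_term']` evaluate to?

199680

take first 6 rows:
   term purpose  amount
0    80    auto     455
1    52    auto      70
2   260    home      17
3   248     biz     380
4   241    home     475
5    25    home     276
filter rows where purpose in ['biz', 'home']:
   term purpose  amount
2   260    home      17
3   248     biz     380
4   241    home     475
5    25    home     276
group by purpose: sum(amount), max(term):
         amount  term
purpose              
biz         380   248
home        768   260
add column amount_times_term = t['amount'] * t['term']:
         amount  term  amount_times_term
purpose                                 
biz         380   248              94240
home        768   260             199680
The value at row 'home', column 'amount_times_term' is 199680.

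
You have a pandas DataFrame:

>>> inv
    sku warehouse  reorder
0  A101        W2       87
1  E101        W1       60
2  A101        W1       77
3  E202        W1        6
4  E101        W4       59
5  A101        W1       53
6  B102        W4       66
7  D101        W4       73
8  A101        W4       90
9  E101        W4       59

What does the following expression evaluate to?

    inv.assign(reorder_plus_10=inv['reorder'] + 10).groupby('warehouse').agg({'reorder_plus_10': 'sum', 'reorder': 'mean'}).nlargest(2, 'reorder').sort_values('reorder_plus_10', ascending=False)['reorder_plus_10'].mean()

add column reorder_plus_10 = inv['reorder'] + 10:
    sku warehouse  reorder  reorder_plus_10
0  A101        W2       87               97
1  E101        W1       60               70
2  A101        W1       77               87
3  E202        W1        6               16
4  E101        W4       59               69
5  A101        W1       53               63
6  B102        W4       66               76
7  D101        W4       73               83
8  A101        W4       90              100
9  E101        W4       59               69
group by warehouse: sum(reorder_plus_10), mean(reorder):
           reorder_plus_10  reorder
warehouse                          
W1                     236     49.0
W2                      97     87.0
W4                     397     69.4
take 2 rows with largest reorder:
           reorder_plus_10  reorder
warehouse                          
W2                      97     87.0
W4                     397     69.4
sort by reorder_plus_10 descending:
           reorder_plus_10  reorder
warehouse                          
W4                     397     69.4
W2                      97     87.0
Taking the mean of column 'reorder_plus_10' gives 247.0.

247.0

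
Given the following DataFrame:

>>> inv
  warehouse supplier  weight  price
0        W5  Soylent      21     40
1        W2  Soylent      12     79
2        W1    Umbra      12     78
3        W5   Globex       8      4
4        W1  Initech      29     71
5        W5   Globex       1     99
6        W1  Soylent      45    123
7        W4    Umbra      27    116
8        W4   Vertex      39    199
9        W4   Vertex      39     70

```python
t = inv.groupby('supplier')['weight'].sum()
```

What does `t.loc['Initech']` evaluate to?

group by supplier, sum of weight:
supplier
Globex      9
Initech    29
Soylent    78
Umbra      39
Vertex     78
Name: weight, dtype: int64
Reading off the value at index 'Initech', we get 29.

29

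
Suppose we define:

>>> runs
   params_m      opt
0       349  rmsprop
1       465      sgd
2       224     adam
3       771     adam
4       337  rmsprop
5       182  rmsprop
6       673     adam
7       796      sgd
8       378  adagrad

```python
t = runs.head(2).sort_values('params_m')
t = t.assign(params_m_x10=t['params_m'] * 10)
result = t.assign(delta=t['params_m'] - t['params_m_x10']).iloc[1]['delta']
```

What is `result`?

take first 2 rows:
   params_m      opt
0       349  rmsprop
1       465      sgd
sort by params_m:
   params_m      opt
0       349  rmsprop
1       465      sgd
add column params_m_x10 = t['params_m'] * 10:
   params_m      opt  params_m_x10
0       349  rmsprop          3490
1       465      sgd          4650
add column delta = t['params_m'] - t['params_m_x10']:
   params_m      opt  params_m_x10  delta
0       349  rmsprop          3490  -3141
1       465      sgd          4650  -4185

-4185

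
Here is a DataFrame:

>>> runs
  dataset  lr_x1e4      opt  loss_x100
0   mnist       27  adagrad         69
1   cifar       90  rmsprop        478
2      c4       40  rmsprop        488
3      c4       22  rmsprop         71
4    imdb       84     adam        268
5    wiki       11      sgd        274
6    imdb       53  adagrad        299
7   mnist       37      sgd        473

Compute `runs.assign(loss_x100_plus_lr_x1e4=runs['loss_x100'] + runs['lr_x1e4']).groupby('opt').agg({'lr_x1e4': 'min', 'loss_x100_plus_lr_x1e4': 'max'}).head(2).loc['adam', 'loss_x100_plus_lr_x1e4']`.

352

add column loss_x100_plus_lr_x1e4 = runs['loss_x100'] + runs['lr_x1e4']:
  dataset  lr_x1e4      opt  loss_x100  loss_x100_plus_lr_x1e4
0   mnist       27  adagrad         69                      96
1   cifar       90  rmsprop        478                     568
2      c4       40  rmsprop        488                     528
3      c4       22  rmsprop         71                      93
4    imdb       84     adam        268                     352
5    wiki       11      sgd        274                     285
6    imdb       53  adagrad        299                     352
7   mnist       37      sgd        473                     510
group by opt: min(lr_x1e4), max(loss_x100_plus_lr_x1e4):
         lr_x1e4  loss_x100_plus_lr_x1e4
opt                                     
adagrad       27                     352
adam          84                     352
rmsprop       22                     568
sgd           11                     510
take first 2 rows:
         lr_x1e4  loss_x100_plus_lr_x1e4
opt                                     
adagrad       27                     352
adam          84                     352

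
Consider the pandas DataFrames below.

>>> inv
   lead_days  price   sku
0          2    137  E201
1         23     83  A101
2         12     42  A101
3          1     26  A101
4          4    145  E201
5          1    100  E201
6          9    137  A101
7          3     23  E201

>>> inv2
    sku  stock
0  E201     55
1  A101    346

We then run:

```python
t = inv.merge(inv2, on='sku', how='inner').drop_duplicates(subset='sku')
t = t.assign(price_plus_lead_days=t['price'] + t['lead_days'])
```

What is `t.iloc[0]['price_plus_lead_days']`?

139

merge on 'sku' (how='inner') → 8 rows:
   lead_days  price   sku  stock
0          2    137  E201     55
1         23     83  A101    346
2         12     42  A101    346
3          1     26  A101    346
4          4    145  E201     55
5          1    100  E201     55
6          9    137  A101    346
7          3     23  E201     55
drop duplicate sku (keep=first):
   lead_days  price   sku  stock
0          2    137  E201     55
1         23     83  A101    346
add column price_plus_lead_days = t['price'] + t['lead_days']:
   lead_days  price   sku  stock  price_plus_lead_days
0          2    137  E201     55                   139
1         23     83  A101    346                   106
Finally, value at position 0, column 'price_plus_lead_days' = 139.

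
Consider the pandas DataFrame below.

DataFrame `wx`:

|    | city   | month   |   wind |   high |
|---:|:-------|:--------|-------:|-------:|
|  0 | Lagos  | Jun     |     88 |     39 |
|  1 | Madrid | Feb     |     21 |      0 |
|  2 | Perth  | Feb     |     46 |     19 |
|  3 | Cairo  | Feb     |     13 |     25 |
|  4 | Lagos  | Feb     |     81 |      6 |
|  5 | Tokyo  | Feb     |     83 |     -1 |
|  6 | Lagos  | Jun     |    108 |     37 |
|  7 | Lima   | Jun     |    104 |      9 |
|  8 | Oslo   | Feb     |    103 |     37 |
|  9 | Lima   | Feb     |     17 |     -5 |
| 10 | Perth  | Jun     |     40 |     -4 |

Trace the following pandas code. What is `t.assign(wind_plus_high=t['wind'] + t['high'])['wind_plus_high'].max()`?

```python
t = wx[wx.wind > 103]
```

145

filter rows where wind > 103:
    city month  wind  high
6  Lagos   Jun   108    37
7   Lima   Jun   104     9
add column wind_plus_high = t['wind'] + t['high']:
    city month  wind  high  wind_plus_high
6  Lagos   Jun   108    37             145
7   Lima   Jun   104     9             113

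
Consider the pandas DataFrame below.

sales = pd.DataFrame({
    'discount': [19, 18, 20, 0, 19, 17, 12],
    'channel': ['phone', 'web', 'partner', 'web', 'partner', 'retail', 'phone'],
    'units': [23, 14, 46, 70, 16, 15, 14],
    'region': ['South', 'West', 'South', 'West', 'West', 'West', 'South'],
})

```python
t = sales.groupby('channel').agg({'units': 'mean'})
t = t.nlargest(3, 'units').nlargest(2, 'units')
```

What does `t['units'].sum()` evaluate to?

group by channel, mean of units:
         units
channel       
partner   31.0
phone     18.5
retail    15.0
web       42.0
take 3 rows with largest units:
         units
channel       
web       42.0
partner   31.0
phone     18.5
take 2 rows with largest units:
         units
channel       
web       42.0
partner   31.0
sum of column 'units' → 73.0

73.0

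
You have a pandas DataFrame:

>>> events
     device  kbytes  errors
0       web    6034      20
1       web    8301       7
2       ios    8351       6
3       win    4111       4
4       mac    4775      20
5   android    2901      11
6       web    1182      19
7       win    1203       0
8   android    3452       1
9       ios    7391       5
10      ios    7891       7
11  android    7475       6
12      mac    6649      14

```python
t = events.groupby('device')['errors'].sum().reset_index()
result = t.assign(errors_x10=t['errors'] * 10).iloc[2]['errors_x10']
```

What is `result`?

group by device, sum of errors:
device
android    18
ios        18
mac        34
web        46
win         4
Name: errors, dtype: int64
reset_index():
    device  errors
0  android      18
1      ios      18
2      mac      34
3      web      46
4      win       4
add column errors_x10 = t['errors'] * 10:
    device  errors  errors_x10
0  android      18         180
1      ios      18         180
2      mac      34         340
3      web      46         460
4      win       4          40

340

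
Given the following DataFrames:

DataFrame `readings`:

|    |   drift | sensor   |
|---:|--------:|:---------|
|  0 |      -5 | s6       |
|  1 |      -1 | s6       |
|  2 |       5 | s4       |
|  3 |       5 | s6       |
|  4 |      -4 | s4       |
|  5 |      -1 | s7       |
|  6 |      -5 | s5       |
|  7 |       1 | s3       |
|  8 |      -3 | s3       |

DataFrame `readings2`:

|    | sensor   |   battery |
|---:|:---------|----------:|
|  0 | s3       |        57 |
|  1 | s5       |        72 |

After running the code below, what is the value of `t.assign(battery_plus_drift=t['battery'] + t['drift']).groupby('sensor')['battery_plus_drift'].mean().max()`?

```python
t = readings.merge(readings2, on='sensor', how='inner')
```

67.0

merge on 'sensor' (how='inner') → 3 rows:
   drift sensor  battery
0     -5     s5       72
1      1     s3       57
2     -3     s3       57
add column battery_plus_drift = t['battery'] + t['drift']:
   drift sensor  battery  battery_plus_drift
0     -5     s5       72                  67
1      1     s3       57                  58
2     -3     s3       57                  54
group by sensor, mean of battery_plus_drift:
sensor
s3    56.0
s5    67.0
Name: battery_plus_drift, dtype: float64
Then the max of the resulting series: 67.0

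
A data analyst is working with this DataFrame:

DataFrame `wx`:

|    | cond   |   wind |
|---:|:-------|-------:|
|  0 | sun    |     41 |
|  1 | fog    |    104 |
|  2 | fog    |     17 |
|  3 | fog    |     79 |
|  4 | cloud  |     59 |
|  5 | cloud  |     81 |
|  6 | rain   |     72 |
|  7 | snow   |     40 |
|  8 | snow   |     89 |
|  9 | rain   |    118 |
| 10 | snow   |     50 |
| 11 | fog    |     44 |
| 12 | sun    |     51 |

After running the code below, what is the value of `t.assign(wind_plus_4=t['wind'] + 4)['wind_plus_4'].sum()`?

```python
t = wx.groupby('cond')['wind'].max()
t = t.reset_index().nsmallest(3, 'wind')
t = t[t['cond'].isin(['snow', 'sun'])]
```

group by cond, max of wind:
cond
cloud     81
fog      104
rain     118
snow      89
sun       51
Name: wind, dtype: int64
reset_index():
    cond  wind
0  cloud    81
1    fog   104
2   rain   118
3   snow    89
4    sun    51
take 3 rows with smallest wind:
    cond  wind
4    sun    51
0  cloud    81
3   snow    89
filter rows where cond in ['snow', 'sun']:
   cond  wind
4   sun    51
3  snow    89
add column wind_plus_4 = t['wind'] + 4:
   cond  wind  wind_plus_4
4   sun    51           55
3  snow    89           93
Then the sum of column 'wind_plus_4': 148

148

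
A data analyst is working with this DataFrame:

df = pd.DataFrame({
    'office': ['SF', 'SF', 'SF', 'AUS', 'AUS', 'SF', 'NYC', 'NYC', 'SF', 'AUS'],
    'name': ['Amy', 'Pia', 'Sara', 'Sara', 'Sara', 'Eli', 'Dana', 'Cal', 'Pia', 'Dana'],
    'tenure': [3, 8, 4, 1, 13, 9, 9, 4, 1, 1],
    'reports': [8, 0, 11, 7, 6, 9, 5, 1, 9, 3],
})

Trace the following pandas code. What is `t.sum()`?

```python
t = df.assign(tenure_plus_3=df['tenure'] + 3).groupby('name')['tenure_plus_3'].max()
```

64

add column tenure_plus_3 = df['tenure'] + 3:
  office  name  tenure  reports  tenure_plus_3
0     SF   Amy       3        8              6
1     SF   Pia       8        0             11
2     SF  Sara       4       11              7
3    AUS  Sara       1        7              4
4    AUS  Sara      13        6             16
5     SF   Eli       9        9             12
6    NYC  Dana       9        5             12
7    NYC   Cal       4        1              7
8     SF   Pia       1        9              4
9    AUS  Dana       1        3              4
group by name, max of tenure_plus_3:
name
Amy      6
Cal      7
Dana    12
Eli     12
Pia     11
Sara    16
Name: tenure_plus_3, dtype: int64
So sum() = 64.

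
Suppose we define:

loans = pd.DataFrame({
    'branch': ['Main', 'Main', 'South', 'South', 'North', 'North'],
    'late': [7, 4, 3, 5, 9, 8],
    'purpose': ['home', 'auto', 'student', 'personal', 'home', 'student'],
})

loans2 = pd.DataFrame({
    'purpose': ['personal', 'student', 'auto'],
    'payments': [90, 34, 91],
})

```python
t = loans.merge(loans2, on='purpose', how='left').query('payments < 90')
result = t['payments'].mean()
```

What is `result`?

merge on 'purpose' (how='left') → 6 rows:
  branch  late   purpose  payments
0   Main     7      home       NaN
1   Main     4      auto      91.0
2  South     3   student      34.0
3  South     5  personal      90.0
4  North     9      home       NaN
5  North     8   student      34.0
filter rows where payments < 90:
  branch  late  purpose  payments
2  South     3  student      34.0
5  North     8  student      34.0
mean of column 'payments' → 34.0

34.0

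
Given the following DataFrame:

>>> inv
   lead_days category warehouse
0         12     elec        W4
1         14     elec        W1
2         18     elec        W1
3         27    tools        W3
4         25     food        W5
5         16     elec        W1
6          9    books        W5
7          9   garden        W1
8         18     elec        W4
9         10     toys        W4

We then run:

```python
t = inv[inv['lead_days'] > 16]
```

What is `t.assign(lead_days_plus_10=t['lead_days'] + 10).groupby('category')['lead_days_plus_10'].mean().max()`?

filter rows where lead_days > 16:
   lead_days category warehouse
2         18     elec        W1
3         27    tools        W3
4         25     food        W5
8         18     elec        W4
add column lead_days_plus_10 = t['lead_days'] + 10:
   lead_days category warehouse  lead_days_plus_10
2         18     elec        W1                 28
3         27    tools        W3                 37
4         25     food        W5                 35
8         18     elec        W4                 28
group by category, mean of lead_days_plus_10:
category
elec     28.0
food     35.0
tools    37.0
Name: lead_days_plus_10, dtype: float64
The max of the resulting series is 37.0.

37.0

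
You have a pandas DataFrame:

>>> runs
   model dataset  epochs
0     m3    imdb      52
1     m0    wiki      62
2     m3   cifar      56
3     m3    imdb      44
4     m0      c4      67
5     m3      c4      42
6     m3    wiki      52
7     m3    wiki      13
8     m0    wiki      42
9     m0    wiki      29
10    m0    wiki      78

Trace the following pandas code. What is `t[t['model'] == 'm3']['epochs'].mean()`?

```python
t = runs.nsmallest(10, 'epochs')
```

43.1666666667

take 10 rows with smallest epochs:
  model dataset  epochs
7    m3    wiki      13
9    m0    wiki      29
5    m3      c4      42
8    m0    wiki      42
3    m3    imdb      44
0    m3    imdb      52
6    m3    wiki      52
2    m3   cifar      56
1    m0    wiki      62
4    m0      c4      67
filter rows where model == 'm3':
  model dataset  epochs
7    m3    wiki      13
5    m3      c4      42
3    m3    imdb      44
0    m3    imdb      52
6    m3    wiki      52
2    m3   cifar      56
mean of column 'epochs' → 43.1666666667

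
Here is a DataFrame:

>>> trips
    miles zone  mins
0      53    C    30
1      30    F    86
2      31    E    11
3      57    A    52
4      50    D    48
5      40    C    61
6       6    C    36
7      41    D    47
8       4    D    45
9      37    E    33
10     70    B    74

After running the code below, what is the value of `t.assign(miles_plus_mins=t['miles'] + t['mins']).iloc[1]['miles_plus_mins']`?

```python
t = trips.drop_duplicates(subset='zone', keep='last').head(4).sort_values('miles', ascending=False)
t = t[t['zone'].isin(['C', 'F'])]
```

drop duplicate zone (keep=last):
    miles zone  mins
1      30    F    86
3      57    A    52
6       6    C    36
8       4    D    45
9      37    E    33
10     70    B    74
take first 4 rows:
   miles zone  mins
1     30    F    86
3     57    A    52
6      6    C    36
8      4    D    45
sort by miles descending:
   miles zone  mins
3     57    A    52
1     30    F    86
6      6    C    36
8      4    D    45
filter rows where zone in ['C', 'F']:
   miles zone  mins
1     30    F    86
6      6    C    36
add column miles_plus_mins = t['miles'] + t['mins']:
   miles zone  mins  miles_plus_mins
1     30    F    86              116
6      6    C    36               42
Then the value at position 1, column 'miles_plus_mins': 42

42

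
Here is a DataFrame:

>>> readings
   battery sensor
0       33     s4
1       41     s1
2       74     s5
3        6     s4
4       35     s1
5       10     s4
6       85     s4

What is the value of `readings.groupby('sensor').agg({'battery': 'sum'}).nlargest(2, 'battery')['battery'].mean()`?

group by sensor, sum of battery:
        battery
sensor         
s1           76
s4          134
s5           74
take 2 rows with largest battery:
        battery
sensor         
s4          134
s1           76

105.0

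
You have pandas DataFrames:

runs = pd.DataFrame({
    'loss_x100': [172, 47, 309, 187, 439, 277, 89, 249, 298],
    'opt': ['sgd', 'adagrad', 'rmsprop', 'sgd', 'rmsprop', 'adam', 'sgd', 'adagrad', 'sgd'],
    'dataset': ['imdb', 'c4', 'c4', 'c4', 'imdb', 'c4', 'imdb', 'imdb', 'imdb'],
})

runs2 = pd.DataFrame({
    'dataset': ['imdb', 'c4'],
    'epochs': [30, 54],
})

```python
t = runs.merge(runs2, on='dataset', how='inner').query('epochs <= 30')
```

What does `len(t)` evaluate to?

5

merge on 'dataset' (how='inner') → 9 rows:
   loss_x100      opt dataset  epochs
0        172      sgd    imdb      30
1         47  adagrad      c4      54
2        309  rmsprop      c4      54
3        187      sgd      c4      54
4        439  rmsprop    imdb      30
5        277     adam      c4      54
6         89      sgd    imdb      30
7        249  adagrad    imdb      30
8        298      sgd    imdb      30
filter rows where epochs <= 30:
   loss_x100      opt dataset  epochs
0        172      sgd    imdb      30
4        439  rmsprop    imdb      30
6         89      sgd    imdb      30
7        249  adagrad    imdb      30
8        298      sgd    imdb      30
number of rows → 5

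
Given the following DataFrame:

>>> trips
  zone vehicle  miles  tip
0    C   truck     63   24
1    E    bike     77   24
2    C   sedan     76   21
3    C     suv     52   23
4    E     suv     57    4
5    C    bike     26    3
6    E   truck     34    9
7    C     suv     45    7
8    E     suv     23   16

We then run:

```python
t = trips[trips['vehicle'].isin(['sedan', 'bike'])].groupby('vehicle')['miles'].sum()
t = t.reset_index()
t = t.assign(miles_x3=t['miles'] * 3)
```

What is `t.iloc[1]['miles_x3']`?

filter rows where vehicle in ['sedan', 'bike']:
  zone vehicle  miles  tip
1    E    bike     77   24
2    C   sedan     76   21
5    C    bike     26    3
group by vehicle, sum of miles:
vehicle
bike     103
sedan     76
Name: miles, dtype: int64
reset_index():
  vehicle  miles
0    bike    103
1   sedan     76
add column miles_x3 = t['miles'] * 3:
  vehicle  miles  miles_x3
0    bike    103       309
1   sedan     76       228
The value at position 1, column 'miles_x3' is 228.

228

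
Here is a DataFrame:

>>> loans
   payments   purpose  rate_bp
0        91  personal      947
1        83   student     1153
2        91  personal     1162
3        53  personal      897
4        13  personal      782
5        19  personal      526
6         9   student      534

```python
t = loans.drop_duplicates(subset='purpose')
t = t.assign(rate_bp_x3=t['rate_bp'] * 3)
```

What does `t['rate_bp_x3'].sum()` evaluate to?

drop duplicate purpose (keep=first):
   payments   purpose  rate_bp
0        91  personal      947
1        83   student     1153
add column rate_bp_x3 = t['rate_bp'] * 3:
   payments   purpose  rate_bp  rate_bp_x3
0        91  personal      947        2841
1        83   student     1153        3459

6300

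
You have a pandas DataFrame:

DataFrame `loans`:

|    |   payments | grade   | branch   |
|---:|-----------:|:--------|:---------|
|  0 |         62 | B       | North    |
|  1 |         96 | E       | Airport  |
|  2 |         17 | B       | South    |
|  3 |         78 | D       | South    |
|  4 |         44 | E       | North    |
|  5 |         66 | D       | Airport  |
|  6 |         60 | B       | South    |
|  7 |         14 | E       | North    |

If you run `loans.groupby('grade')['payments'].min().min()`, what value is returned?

14

group by grade, min of payments:
grade
B    17
D    66
E    14
Name: payments, dtype: int64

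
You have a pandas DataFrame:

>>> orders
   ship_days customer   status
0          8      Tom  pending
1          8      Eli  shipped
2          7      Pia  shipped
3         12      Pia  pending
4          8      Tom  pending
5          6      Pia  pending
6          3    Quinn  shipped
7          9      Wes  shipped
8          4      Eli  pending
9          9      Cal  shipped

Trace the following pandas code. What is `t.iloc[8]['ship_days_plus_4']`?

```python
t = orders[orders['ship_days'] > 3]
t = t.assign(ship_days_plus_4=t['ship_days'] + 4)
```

filter rows where ship_days > 3:
   ship_days customer   status
0          8      Tom  pending
1          8      Eli  shipped
2          7      Pia  shipped
3         12      Pia  pending
4          8      Tom  pending
5          6      Pia  pending
7          9      Wes  shipped
8          4      Eli  pending
9          9      Cal  shipped
add column ship_days_plus_4 = t['ship_days'] + 4:
   ship_days customer   status  ship_days_plus_4
0          8      Tom  pending                12
1          8      Eli  shipped                12
2          7      Pia  shipped                11
3         12      Pia  pending                16
4          8      Tom  pending                12
5          6      Pia  pending                10
7          9      Wes  shipped                13
8          4      Eli  pending                 8
9          9      Cal  shipped                13

13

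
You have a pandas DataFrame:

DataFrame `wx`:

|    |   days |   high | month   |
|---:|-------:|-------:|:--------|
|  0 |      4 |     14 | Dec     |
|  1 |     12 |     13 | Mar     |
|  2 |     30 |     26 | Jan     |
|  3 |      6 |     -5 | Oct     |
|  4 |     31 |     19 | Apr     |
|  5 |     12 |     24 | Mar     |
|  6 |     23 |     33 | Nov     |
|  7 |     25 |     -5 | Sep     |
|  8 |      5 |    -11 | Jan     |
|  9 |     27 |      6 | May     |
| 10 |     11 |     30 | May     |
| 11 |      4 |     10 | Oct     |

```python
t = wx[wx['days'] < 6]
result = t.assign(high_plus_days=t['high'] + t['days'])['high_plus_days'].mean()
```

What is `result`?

filter rows where days < 6:
    days  high month
0      4    14   Dec
8      5   -11   Jan
11     4    10   Oct
add column high_plus_days = t['high'] + t['days']:
    days  high month  high_plus_days
0      4    14   Dec              18
8      5   -11   Jan              -6
11     4    10   Oct              14
So mean() = 8.66666666667.

8.66666666667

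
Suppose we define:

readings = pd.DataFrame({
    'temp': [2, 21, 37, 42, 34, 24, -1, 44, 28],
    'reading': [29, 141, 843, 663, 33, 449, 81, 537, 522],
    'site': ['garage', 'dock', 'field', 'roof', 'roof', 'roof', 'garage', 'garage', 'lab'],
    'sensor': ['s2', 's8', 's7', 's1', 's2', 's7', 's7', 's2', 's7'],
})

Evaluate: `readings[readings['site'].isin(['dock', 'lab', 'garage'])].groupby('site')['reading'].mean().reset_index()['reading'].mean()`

filter rows where site in ['dock', 'lab', 'garage']:
   temp  reading    site sensor
0     2       29  garage     s2
1    21      141    dock     s8
6    -1       81  garage     s7
7    44      537  garage     s2
8    28      522     lab     s7
group by site, mean of reading:
site
dock      141.000000
garage    215.666667
lab       522.000000
Name: reading, dtype: float64
reset_index():
     site     reading
0    dock  141.000000
1  garage  215.666667
2     lab  522.000000
Then the mean of column 'reading': 292.888888889

292.888888889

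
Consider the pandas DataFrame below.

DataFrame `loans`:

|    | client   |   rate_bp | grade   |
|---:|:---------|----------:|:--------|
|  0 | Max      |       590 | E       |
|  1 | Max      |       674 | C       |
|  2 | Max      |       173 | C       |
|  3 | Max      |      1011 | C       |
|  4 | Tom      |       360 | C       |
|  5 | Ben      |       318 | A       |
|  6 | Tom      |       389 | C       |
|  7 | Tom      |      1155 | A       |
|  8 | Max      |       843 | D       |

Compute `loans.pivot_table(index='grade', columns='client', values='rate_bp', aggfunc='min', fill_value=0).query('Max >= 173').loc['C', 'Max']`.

173

pivot: rows=grade, cols=client, min(rate_bp):
client  Ben  Max   Tom
grade                 
A       318    0  1155
C         0  173   360
D         0  843     0
E         0  590     0
filter rows where Max >= 173:
client  Ben  Max  Tom
grade                
C         0  173  360
D         0  843    0
E         0  590    0
Reading off the value at row 'C', column 'Max', we get 173.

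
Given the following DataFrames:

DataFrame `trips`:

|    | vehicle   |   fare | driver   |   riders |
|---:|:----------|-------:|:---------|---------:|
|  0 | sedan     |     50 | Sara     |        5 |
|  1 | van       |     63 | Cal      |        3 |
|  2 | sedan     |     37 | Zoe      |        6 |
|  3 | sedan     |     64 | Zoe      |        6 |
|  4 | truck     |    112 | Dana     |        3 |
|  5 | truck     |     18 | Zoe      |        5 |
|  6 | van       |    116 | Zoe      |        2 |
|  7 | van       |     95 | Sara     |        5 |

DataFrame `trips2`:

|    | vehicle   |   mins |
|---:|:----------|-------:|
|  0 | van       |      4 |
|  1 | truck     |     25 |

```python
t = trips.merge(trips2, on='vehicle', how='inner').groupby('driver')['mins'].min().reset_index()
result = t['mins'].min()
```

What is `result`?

4

merge on 'vehicle' (how='inner') → 5 rows:
  vehicle  fare driver  riders  mins
0     van    63    Cal       3     4
1   truck   112   Dana       3    25
2   truck    18    Zoe       5    25
3     van   116    Zoe       2     4
4     van    95   Sara       5     4
group by driver, min of mins:
driver
Cal      4
Dana    25
Sara     4
Zoe      4
Name: mins, dtype: int64
reset_index():
  driver  mins
0    Cal     4
1   Dana    25
2   Sara     4
3    Zoe     4
Taking the min of column 'mins' gives 4.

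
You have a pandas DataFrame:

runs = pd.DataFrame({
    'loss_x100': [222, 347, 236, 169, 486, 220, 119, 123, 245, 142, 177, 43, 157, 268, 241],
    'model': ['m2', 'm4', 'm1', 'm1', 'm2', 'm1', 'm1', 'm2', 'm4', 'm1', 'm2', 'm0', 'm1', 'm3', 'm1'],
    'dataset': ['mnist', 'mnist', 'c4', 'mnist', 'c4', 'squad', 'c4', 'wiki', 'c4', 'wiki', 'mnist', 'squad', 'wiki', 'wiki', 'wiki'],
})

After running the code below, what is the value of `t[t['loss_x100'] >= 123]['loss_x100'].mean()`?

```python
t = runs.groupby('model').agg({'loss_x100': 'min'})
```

212.0

group by model, min of loss_x100:
       loss_x100
model           
m0            43
m1           119
m2           123
m3           268
m4           245
filter rows where loss_x100 >= 123:
       loss_x100
model           
m2           123
m3           268
m4           245
Then the mean of column 'loss_x100': 212.0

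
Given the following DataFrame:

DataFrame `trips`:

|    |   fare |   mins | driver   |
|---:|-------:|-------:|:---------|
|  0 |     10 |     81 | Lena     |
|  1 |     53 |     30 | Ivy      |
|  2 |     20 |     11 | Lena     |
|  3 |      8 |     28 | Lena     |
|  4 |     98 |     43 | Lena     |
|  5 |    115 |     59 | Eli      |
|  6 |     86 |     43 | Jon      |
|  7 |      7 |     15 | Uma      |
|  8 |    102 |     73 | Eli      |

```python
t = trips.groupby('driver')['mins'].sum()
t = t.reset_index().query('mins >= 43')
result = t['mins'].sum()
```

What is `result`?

group by driver, sum of mins:
driver
Eli     132
Ivy      30
Jon      43
Lena    163
Uma      15
Name: mins, dtype: int64
reset_index():
  driver  mins
0    Eli   132
1    Ivy    30
2    Jon    43
3   Lena   163
4    Uma    15
filter rows where mins >= 43:
  driver  mins
0    Eli   132
2    Jon    43
3   Lena   163

338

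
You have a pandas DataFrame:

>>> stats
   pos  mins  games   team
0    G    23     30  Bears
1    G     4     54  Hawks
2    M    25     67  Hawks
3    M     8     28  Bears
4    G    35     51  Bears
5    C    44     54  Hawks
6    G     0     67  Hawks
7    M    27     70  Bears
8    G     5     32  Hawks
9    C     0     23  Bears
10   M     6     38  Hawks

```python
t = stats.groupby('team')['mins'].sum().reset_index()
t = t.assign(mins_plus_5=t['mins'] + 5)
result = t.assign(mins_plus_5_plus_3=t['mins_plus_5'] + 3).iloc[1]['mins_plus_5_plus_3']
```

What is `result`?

group by team, sum of mins:
team
Bears    93
Hawks    84
Name: mins, dtype: int64
reset_index():
    team  mins
0  Bears    93
1  Hawks    84
add column mins_plus_5 = t['mins'] + 5:
    team  mins  mins_plus_5
0  Bears    93           98
1  Hawks    84           89
add column mins_plus_5_plus_3 = t['mins_plus_5'] + 3:
    team  mins  mins_plus_5  mins_plus_5_plus_3
0  Bears    93           98                 101
1  Hawks    84           89                  92
value at position 1, column 'mins_plus_5_plus_3' → 92

92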